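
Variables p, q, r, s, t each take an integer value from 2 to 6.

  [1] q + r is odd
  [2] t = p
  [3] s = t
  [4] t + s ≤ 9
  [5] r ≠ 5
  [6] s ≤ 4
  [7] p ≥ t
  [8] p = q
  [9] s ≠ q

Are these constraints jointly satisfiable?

From constraints 2, 3, and 8, s = t = p = q, so s = q. But constraint 9 says s ≠ q. Contradiction.

Unsatisfiable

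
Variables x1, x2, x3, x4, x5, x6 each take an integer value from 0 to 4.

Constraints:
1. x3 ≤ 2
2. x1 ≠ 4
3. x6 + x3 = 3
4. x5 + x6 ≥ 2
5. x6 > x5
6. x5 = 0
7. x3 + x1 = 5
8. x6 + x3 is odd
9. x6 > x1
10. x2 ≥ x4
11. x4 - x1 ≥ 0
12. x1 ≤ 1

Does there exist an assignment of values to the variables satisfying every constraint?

From constraint 1: x3 ≤ 2. From constraint 12: x1 ≤ 1. Hence x3 + x1 ≤ 3. But constraint 7 requires x3 + x1 = 5, and 5 > 3. Contradiction.

Unsatisfiable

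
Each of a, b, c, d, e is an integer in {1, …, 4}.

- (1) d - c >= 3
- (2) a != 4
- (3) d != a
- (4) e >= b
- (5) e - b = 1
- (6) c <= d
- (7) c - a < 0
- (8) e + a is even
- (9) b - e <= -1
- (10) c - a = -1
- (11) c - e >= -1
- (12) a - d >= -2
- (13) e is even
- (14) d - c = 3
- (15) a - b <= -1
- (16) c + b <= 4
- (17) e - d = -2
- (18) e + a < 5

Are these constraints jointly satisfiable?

Constraints 1, 9, 11, 12, and 15 give c − e ≥ -1, e − b ≥ 1, b − a ≥ 1, a − d ≥ -2, d − c ≥ 3.
Adding all 5 inequalities: the left sides telescope to 0, and the right sides sum to (-1) + 1 + 1 + (-2) + 3 = 2. So 0 ≥ 2, which is false.

Unsatisfiable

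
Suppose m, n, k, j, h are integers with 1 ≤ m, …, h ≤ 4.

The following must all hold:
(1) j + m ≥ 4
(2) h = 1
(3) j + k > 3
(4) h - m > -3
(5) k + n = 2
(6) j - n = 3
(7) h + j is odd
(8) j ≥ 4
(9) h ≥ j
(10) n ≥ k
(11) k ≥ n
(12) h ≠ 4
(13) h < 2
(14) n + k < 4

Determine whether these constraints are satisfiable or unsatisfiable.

From constraints 8 and 9: h ≥ j and j ≥ 4, so h ≥ 4. From constraint 13: h ≤ 1. But 1 < 4, so no value of h works.

Unsatisfiable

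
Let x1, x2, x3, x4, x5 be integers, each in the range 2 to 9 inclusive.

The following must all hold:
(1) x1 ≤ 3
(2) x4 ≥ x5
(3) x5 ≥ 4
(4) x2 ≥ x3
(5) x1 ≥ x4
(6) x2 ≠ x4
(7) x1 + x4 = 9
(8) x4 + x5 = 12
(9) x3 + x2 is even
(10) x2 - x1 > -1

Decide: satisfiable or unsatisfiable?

Unsatisfiable

From constraints 2 and 3: x4 ≥ x5 and x5 ≥ 4, so x4 ≥ 4. From constraints 1 and 5: x4 ≤ x1 and x1 ≤ 3, so x4 ≤ 3. But 3 < 4, so no value of x4 works.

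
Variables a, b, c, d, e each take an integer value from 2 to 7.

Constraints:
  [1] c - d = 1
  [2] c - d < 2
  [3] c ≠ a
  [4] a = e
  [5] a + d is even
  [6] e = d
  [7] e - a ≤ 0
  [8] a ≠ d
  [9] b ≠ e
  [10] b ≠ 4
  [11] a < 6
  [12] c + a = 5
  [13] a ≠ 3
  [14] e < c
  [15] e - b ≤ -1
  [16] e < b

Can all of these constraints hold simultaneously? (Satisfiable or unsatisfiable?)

From constraints 4 and 6, a = e = d, so a = d. But constraint 8 says a ≠ d. Contradiction.

Unsatisfiable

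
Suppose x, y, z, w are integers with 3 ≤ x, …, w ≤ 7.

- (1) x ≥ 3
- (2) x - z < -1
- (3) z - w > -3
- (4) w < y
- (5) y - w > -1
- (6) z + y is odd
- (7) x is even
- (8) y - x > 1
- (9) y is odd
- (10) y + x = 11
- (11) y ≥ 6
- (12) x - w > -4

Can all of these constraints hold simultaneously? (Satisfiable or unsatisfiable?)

One satisfying assignment is x = 4, y = 7, z = 6, w = 6.
For the less obvious constraints — constraint 2: x - z = -2; constraint 3: z - w = 0; constraint 5: y - w = 1 — and the others hold by inspection.

Satisfiable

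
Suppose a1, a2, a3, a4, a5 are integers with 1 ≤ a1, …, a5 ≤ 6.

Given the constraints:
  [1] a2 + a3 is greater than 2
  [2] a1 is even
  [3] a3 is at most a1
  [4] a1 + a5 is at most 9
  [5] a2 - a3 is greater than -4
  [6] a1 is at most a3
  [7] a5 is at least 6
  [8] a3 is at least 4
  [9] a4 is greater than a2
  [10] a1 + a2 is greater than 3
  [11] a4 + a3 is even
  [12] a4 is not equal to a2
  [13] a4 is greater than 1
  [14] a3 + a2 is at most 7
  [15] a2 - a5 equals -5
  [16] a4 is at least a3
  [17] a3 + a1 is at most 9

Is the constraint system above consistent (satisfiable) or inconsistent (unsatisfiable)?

From constraints 3 and 8: a1 ≥ a3 ≥ 4. From constraint 7: a5 ≥ 6. Hence a1 + a5 ≥ 10. But constraint 4 requires a1 + a5 ≤ 9, and 9 < 10. Contradiction.

Unsatisfiable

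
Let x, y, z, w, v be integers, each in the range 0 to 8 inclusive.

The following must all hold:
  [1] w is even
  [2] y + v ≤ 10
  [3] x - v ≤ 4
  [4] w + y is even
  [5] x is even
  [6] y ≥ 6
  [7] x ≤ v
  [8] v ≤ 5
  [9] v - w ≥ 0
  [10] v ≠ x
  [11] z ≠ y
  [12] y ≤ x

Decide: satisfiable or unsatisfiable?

Unsatisfiable

From constraints 6 and 12: x ≥ y and y ≥ 6, so x ≥ 6. From constraints 7 and 8: x ≤ v and v ≤ 5, so x ≤ 5. But 5 < 6, so no value of x works.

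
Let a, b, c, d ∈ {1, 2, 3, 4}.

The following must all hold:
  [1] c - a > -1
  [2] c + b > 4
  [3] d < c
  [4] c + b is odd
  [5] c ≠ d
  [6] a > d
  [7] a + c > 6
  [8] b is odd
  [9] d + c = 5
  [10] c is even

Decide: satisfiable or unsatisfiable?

Setting (a, b, c, d) = (4, 1, 4, 1) satisfies everything: constraint 1: c - a = 0; constraint 2: c + b = 5, and the others follow.

Satisfiable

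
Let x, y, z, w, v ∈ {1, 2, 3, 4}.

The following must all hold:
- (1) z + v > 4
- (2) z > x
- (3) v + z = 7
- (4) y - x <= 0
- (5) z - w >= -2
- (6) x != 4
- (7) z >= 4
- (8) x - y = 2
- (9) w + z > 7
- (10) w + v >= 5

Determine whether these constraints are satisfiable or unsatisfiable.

Satisfiable

Take x = 3, y = 1, z = 4, w = 4, v = 3. Then constraint 1: z + v = 7; constraint 3: v + z = 7, and every other listed constraint is also met.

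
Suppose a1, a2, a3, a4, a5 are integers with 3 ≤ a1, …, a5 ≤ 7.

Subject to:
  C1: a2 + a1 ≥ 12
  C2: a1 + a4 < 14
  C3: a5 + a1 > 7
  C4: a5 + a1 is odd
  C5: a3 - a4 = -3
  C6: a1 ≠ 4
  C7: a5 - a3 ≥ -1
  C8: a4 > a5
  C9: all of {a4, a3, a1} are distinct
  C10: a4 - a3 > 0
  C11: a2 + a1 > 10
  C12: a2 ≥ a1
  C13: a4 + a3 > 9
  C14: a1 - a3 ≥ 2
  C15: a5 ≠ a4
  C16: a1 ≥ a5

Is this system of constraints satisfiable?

Satisfiable

Setting (a1, a2, a3, a4, a5) = (6, 6, 4, 7, 3) satisfies everything: constraint 1: a2 + a1 = 12; constraint 2: a1 + a4 = 13, and the others follow.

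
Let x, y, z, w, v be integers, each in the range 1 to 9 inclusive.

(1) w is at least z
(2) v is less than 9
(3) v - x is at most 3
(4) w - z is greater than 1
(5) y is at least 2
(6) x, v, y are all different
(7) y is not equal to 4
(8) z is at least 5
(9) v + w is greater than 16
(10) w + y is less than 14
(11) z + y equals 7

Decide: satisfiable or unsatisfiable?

Satisfiable

One satisfying assignment is x = 7, y = 2, z = 5, w = 9, v = 8.
For the less obvious constraints — constraint 3: v - x = 1; constraint 4: w - z = 4; constraint 9: v + w = 17 — and the others hold by inspection.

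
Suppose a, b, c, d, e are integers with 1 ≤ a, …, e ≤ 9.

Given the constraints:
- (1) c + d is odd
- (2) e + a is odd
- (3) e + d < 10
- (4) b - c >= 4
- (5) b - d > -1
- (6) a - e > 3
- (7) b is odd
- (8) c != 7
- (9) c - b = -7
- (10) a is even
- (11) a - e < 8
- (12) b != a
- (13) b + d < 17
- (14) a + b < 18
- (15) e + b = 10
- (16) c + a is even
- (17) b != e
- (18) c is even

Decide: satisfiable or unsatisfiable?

Satisfiable

Setting (a, b, c, d, e) = (6, 9, 2, 7, 1) satisfies everything: constraint 3: e + d = 8; constraint 4: b - c = 7, and the others follow.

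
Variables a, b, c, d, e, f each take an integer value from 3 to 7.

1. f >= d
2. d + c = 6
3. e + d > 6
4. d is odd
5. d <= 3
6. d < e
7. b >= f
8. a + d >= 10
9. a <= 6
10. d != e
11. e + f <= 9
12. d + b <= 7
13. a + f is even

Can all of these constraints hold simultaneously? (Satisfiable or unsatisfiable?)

Unsatisfiable

From constraint 9: a ≤ 6. From constraint 5: d ≤ 3. Hence a + d ≤ 9. But constraint 8 requires a + d ≥ 10, and 10 > 9. Contradiction.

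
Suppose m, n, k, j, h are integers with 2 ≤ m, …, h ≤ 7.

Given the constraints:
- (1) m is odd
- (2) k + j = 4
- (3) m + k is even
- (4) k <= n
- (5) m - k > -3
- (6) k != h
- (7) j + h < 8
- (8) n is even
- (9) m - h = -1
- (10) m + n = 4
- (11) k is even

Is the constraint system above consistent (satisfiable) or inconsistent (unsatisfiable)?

Unsatisfiable

Constraint 1 makes m odd and constraint 11 makes k even, so m + k must be odd. Constraint 3 says m + k is even — contradiction.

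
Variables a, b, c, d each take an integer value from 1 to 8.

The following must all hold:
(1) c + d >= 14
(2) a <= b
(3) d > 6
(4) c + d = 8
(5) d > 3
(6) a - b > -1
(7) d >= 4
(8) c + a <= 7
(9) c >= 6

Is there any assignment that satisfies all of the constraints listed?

Unsatisfiable

From constraint 9: c ≥ 6. From constraint 7: d ≥ 4. Hence c + d ≥ 10. But constraint 4 requires c + d = 8, and 8 < 10. Contradiction.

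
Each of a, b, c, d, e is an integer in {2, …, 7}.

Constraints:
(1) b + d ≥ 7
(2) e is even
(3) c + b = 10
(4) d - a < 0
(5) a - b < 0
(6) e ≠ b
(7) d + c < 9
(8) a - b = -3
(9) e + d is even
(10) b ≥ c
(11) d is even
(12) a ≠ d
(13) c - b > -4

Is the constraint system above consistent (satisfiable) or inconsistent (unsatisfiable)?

Take a = 3, b = 6, c = 4, d = 2, e = 4. Then constraint 1: b + d = 8; constraint 3: c + b = 10; constraint 4: d - a = -1, and every other listed constraint is also met.

Satisfiable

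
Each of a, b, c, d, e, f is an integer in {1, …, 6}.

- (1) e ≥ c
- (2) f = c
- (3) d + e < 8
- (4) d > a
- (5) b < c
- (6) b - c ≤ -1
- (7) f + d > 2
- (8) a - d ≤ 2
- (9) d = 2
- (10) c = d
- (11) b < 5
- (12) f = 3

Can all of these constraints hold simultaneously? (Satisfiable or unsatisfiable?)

Unsatisfiable

Constraint 12 fixes f = 3 and constraint 9 fixes d = 2. Constraints 2 and 10 give f = c = d, so f = d. But 3 ≠ 2 — contradiction.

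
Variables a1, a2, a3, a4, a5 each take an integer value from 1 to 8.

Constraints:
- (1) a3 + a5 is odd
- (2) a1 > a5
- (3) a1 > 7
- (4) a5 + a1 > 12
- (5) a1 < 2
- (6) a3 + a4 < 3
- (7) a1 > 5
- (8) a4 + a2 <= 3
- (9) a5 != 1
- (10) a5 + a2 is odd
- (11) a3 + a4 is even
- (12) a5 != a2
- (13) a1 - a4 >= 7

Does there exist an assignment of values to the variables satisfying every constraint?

From constraint 3: a1 ≥ 8. From constraint 5: a1 ≤ 1. But 1 < 8, so no value of a1 works.

Unsatisfiable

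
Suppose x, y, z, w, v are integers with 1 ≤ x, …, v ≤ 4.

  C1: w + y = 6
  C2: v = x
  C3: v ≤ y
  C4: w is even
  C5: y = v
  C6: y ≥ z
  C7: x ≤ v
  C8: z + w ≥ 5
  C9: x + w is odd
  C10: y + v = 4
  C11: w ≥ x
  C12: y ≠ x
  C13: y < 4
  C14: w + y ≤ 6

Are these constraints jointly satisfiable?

Unsatisfiable

From constraints 2 and 5, y = v = x, so y = x. But constraint 12 says y ≠ x. Contradiction.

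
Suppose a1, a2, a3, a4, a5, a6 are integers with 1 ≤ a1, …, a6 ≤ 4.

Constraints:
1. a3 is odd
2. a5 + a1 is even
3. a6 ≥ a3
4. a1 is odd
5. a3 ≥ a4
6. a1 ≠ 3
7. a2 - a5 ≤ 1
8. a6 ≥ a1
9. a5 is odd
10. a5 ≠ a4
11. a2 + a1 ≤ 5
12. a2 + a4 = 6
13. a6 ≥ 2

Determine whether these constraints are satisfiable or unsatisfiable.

Setting (a1, a2, a3, a4, a5, a6) = (1, 4, 3, 2, 3, 4) satisfies everything: constraint 7: a2 - a5 = 1; constraint 11: a2 + a1 = 5; constraint 12: a2 + a4 = 6, and the others follow.

Satisfiable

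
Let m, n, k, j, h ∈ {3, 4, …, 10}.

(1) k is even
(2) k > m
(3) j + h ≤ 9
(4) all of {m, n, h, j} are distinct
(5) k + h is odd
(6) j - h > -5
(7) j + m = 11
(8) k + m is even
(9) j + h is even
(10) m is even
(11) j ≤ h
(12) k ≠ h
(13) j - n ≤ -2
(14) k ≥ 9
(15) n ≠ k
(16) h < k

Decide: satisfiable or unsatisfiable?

Setting (m, n, k, j, h) = (8, 7, 10, 3, 5) satisfies everything: constraint 3: j + h = 8; constraint 6: j - h = -2; constraint 7: j + m = 11, and the others follow.

Satisfiable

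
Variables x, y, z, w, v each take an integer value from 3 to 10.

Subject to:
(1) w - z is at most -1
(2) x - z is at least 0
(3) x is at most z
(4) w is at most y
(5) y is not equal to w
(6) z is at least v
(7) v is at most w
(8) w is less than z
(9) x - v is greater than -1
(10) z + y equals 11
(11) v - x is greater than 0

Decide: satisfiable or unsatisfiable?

Constraints 2, 7, 8, and 11 give w < z, z ≤ x, x < v, v ≤ w. Chaining: w < z ≤ x < v ≤ w, which forces w < w — impossible.

Unsatisfiable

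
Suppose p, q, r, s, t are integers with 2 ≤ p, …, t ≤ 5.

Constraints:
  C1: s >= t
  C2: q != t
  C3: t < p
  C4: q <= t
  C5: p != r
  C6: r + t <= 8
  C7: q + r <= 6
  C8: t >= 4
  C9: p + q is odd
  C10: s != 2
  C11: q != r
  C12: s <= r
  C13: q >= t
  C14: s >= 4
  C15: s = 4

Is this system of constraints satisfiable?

From constraints 8 and 13: q ≥ t ≥ 4. From constraints 12 and 14: r ≥ s ≥ 4. Hence q + r ≥ 8. But constraint 7 requires q + r ≤ 6, and 6 < 8. Contradiction.

Unsatisfiable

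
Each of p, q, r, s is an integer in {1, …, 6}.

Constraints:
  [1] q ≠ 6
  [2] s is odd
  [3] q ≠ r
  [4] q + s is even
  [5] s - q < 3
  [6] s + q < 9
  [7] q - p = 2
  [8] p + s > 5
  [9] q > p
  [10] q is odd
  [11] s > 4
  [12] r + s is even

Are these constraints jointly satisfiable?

Take p = 1, q = 3, r = 1, s = 5. Then constraint 5: s - q = 2; constraint 6: s + q = 8; constraint 7: q - p = 2, and every other listed constraint is also met.

Satisfiable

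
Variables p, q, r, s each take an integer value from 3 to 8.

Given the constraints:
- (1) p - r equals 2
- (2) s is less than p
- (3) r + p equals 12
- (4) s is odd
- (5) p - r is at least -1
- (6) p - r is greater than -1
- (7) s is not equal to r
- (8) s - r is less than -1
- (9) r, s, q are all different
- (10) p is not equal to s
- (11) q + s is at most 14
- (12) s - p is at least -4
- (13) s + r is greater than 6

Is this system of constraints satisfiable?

Satisfiable

One satisfying assignment is p = 7, q = 8, r = 5, s = 3.
For the less obvious constraints — constraint 1: p - r = 2; constraint 3: r + p = 12 — and the others hold by inspection.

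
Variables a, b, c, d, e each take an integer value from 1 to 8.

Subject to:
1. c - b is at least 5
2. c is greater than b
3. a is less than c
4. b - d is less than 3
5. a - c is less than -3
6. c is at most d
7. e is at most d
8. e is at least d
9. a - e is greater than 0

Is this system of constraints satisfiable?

Constraints 3, 6, 8, and 9 give a < c, c ≤ d, d ≤ e, e < a. Chaining: a < c ≤ d ≤ e < a, which forces a < a — impossible.

Unsatisfiable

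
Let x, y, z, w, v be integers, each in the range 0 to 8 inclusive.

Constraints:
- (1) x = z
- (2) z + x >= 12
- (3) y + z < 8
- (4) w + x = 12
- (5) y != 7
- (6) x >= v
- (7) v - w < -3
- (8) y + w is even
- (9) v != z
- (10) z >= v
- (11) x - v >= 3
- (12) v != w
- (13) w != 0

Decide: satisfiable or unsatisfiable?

Try x = 6, y = 0, z = 6, w = 6, v = 0.
Check constraint 2: z + x = 12; constraint 3: y + z = 6; constraint 4: w + x = 12. The remaining constraints are straightforward to verify.

Satisfiable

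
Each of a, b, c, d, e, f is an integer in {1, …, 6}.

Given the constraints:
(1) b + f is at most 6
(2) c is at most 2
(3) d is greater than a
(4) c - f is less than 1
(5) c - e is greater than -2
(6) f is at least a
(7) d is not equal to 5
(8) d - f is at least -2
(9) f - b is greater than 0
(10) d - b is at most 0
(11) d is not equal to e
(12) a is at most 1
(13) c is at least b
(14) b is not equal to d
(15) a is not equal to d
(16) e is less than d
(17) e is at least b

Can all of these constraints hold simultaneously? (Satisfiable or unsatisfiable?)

Unsatisfiable

Constraints 10, 16, and 17 give d ≤ b, b ≤ e, e < d. Chaining: d ≤ b ≤ e < d, which forces d < d — impossible.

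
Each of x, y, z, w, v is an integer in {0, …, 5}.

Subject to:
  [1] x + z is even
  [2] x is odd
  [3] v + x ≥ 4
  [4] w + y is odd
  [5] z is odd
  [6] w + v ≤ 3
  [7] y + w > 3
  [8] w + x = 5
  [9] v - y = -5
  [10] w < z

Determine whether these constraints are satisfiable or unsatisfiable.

Satisfiable

The assignment x = 5, y = 5, z = 5, w = 0, v = 0 works:
  constraint 3 holds since v + x = 5.
  constraint 6 holds since w + v = 0.
  constraint 7 holds since y + w = 5.
The rest check out directly.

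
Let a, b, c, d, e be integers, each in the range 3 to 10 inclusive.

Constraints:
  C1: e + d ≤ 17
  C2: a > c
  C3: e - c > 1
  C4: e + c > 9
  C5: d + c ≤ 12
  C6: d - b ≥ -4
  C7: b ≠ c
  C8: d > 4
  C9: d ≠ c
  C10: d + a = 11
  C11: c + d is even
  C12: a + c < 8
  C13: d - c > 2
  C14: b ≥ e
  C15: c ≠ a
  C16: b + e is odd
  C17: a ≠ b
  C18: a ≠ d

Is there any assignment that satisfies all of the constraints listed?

Satisfiable

Take a = 4, b = 10, c = 3, d = 7, e = 7. Then constraint 1: e + d = 14; constraint 3: e - c = 4; constraint 4: e + c = 10, and every other listed constraint is also met.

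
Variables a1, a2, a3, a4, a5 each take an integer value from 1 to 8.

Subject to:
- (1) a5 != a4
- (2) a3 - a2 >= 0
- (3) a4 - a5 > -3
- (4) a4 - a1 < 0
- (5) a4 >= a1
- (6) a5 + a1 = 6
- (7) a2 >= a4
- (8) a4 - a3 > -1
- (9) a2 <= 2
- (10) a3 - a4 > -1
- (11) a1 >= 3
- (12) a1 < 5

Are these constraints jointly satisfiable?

Unsatisfiable

From constraints 5 and 11: a4 ≥ a1 and a1 ≥ 3, so a4 ≥ 3. From constraints 7 and 9: a4 ≤ a2 and a2 ≤ 2, so a4 ≤ 2. But 2 < 3, so no value of a4 works.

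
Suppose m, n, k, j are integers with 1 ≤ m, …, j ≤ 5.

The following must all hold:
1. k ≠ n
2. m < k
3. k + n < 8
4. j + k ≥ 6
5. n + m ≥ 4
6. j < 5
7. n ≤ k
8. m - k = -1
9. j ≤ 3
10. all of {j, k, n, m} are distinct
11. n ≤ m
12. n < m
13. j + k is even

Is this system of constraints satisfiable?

Take m = 4, n = 2, k = 5, j = 1. Then constraint 3: k + n = 7; constraint 4: j + k = 6, and every other listed constraint is also met.

Satisfiable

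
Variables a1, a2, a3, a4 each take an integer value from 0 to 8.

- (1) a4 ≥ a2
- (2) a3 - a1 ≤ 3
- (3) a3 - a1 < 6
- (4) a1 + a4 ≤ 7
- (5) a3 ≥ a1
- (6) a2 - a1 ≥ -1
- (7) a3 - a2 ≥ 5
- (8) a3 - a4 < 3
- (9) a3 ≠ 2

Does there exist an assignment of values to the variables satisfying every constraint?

Unsatisfiable

Constraints 2, 6, and 7 give a1 − a3 ≥ -3, a3 − a2 ≥ 5, a2 − a1 ≥ -1.
Adding all 3 inequalities: the left sides telescope to 0, and the right sides sum to (-3) + 5 + (-1) = 1. So 0 ≥ 1, which is false.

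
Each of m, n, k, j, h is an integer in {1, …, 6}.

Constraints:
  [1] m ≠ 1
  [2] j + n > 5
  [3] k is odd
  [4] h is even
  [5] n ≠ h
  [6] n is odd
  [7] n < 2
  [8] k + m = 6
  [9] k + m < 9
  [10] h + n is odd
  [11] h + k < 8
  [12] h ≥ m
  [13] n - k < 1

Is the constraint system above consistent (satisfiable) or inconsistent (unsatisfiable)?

Take m = 5, n = 1, k = 1, j = 6, h = 6. Then constraint 2: j + n = 7; constraint 8: k + m = 6, and every other listed constraint is also met.

Satisfiable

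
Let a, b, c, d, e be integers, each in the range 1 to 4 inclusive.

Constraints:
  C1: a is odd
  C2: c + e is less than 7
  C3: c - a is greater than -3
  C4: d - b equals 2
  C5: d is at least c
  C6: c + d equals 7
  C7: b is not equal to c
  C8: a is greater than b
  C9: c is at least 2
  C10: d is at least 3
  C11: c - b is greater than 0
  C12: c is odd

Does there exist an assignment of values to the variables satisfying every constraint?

Satisfiable

Setting (a, b, c, d, e) = (3, 2, 3, 4, 3) satisfies everything: constraint 2: c + e = 6; constraint 3: c - a = 0; constraint 4: d - b = 2, and the others follow.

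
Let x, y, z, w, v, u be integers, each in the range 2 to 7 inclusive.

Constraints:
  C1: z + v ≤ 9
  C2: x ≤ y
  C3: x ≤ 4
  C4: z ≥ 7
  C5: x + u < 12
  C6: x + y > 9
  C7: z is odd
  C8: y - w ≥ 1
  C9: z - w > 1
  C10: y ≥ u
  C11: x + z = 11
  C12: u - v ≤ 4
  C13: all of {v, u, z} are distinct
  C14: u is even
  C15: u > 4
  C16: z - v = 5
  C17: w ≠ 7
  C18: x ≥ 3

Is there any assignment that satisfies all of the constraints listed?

Satisfiable

One satisfying assignment is x = 4, y = 7, z = 7, w = 5, v = 2, u = 6.
For the less obvious constraints — constraint 1: z + v = 9; constraint 5: x + u = 10 — and the others hold by inspection.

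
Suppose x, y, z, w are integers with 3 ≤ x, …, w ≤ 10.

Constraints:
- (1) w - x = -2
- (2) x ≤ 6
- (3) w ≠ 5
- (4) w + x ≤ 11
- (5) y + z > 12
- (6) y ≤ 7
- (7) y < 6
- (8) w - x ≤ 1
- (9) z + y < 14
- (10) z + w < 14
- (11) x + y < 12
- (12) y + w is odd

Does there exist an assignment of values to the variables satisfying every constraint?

Satisfiable

Take x = 5, y = 4, z = 9, w = 3. Then constraint 1: w - x = -2; constraint 4: w + x = 8; constraint 5: y + z = 13, and every other listed constraint is also met.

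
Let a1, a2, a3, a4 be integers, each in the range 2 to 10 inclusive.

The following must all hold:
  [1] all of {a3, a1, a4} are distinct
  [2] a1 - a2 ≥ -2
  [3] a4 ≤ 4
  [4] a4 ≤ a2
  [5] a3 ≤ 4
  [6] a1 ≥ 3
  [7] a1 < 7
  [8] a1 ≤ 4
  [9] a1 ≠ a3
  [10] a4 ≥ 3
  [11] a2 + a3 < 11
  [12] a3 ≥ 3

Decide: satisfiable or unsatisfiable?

Constraints 3, 5, 6, 8, 10, and 12 confine each of a3, a1, a4 to the 2 values {3, 4}.
Constraint 1 requires all 3 of them to be distinct, but only 2 values are available — impossible by the pigeonhole principle.

Unsatisfiable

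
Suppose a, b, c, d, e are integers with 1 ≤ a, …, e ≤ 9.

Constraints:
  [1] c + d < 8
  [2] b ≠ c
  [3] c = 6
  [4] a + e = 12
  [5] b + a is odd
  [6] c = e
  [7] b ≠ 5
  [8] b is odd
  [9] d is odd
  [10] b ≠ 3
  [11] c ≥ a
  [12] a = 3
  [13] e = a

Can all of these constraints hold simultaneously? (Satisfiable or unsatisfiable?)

Unsatisfiable

Constraint 3 fixes c = 6 and constraint 12 fixes a = 3. Constraints 6 and 13 give c = e = a, so c = a. But 6 ≠ 3 — contradiction.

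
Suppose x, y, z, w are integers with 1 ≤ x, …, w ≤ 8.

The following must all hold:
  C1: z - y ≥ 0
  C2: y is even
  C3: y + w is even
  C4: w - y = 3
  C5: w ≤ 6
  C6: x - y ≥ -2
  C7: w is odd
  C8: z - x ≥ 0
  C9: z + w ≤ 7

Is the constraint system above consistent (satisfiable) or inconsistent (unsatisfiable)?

Unsatisfiable

Constraint 2 makes y even and constraint 7 makes w odd, so y + w must be odd. Constraint 3 says y + w is even — contradiction.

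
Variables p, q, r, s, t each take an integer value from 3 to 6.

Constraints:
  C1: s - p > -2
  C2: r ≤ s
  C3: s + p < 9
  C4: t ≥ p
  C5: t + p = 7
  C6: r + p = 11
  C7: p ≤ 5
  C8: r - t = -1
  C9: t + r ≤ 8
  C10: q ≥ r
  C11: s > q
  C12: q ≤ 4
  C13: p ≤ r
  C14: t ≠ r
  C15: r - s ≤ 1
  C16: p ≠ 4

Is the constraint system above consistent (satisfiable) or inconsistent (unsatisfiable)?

Unsatisfiable

From constraints 10 and 12: r ≤ q ≤ 4. From constraint 7: p ≤ 5. Hence r + p ≤ 9. But constraint 6 requires r + p = 11, and 11 > 9. Contradiction.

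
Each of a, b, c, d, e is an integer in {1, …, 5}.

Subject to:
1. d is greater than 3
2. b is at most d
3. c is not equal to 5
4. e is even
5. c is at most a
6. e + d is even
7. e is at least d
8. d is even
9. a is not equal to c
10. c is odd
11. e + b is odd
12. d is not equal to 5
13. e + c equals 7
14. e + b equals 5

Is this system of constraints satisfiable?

One satisfying assignment is a = 4, b = 1, c = 3, d = 4, e = 4.
For the less obvious constraints — constraint 4: e = 4 is even; constraint 13: e + c = 7; constraint 14: e + b = 5 — and the others hold by inspection.

Satisfiable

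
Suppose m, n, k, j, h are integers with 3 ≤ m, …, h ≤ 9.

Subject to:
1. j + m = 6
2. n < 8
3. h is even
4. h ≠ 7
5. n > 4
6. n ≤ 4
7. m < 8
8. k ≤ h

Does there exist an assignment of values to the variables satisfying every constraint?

From constraint 5: n ≥ 5. From constraint 6: n ≤ 4. But 4 < 5, so no value of n works.

Unsatisfiable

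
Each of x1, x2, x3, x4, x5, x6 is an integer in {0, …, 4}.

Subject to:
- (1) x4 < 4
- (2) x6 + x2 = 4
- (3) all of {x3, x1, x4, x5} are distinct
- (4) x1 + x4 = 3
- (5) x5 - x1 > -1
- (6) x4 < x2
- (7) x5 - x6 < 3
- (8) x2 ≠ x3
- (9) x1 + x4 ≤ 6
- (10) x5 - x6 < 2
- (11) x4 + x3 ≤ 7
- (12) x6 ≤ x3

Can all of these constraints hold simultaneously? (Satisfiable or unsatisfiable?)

Take x1 = 0, x2 = 4, x3 = 2, x4 = 3, x5 = 1, x6 = 0. Then constraint 2: x6 + x2 = 4; constraint 4: x1 + x4 = 3; constraint 5: x5 - x1 = 1, and every other listed constraint is also met.

Satisfiable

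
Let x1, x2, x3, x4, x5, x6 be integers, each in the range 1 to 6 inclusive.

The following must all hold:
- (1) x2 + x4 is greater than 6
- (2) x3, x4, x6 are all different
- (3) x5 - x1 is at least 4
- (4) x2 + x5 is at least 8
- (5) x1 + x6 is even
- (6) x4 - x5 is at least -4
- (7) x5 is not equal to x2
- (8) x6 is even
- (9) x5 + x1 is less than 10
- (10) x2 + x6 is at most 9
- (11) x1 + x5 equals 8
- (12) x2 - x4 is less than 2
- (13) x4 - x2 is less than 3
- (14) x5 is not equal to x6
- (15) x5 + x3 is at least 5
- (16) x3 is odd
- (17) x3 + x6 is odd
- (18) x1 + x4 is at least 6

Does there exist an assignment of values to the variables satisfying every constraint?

Take x1 = 2, x2 = 4, x3 = 1, x4 = 4, x5 = 6, x6 = 2. Then constraint 1: x2 + x4 = 8; constraint 3: x5 - x1 = 4; constraint 4: x2 + x5 = 10, and every other listed constraint is also met.

Satisfiable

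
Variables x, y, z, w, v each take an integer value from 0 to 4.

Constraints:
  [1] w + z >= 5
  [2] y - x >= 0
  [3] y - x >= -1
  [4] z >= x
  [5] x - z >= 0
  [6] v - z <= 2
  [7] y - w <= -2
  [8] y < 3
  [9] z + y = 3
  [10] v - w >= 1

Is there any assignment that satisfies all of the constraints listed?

Constraints 2, 5, 6, 7, and 10 give z − v ≥ -2, v − w ≥ 1, w − y ≥ 2, y − x ≥ 0, x − z ≥ 0.
Adding all 5 inequalities: the left sides telescope to 0, and the right sides sum to (-2) + 1 + 2 + 0 + 0 = 1. So 0 ≥ 1, which is false.

Unsatisfiable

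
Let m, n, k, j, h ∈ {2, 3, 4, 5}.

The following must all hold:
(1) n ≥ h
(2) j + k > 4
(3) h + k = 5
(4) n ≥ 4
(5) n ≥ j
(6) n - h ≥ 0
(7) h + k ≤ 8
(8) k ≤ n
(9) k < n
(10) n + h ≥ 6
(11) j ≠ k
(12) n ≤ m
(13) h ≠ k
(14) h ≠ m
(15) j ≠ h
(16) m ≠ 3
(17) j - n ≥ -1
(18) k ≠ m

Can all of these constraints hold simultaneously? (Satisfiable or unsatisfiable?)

The assignment m = 5, n = 5, k = 2, j = 5, h = 3 works:
  constraint 2 holds since j + k = 7.
  constraint 3 holds since h + k = 5.
The rest check out directly.

Satisfiable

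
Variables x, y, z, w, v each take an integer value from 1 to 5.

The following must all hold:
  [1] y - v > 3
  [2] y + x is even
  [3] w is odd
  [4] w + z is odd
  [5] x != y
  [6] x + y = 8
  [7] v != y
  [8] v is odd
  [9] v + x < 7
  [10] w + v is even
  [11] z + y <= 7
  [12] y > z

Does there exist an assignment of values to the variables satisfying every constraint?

Satisfiable

One satisfying assignment is x = 3, y = 5, z = 2, w = 5, v = 1.
For the less obvious constraints — constraint 1: y - v = 4; constraint 6: x + y = 8 — and the others hold by inspection.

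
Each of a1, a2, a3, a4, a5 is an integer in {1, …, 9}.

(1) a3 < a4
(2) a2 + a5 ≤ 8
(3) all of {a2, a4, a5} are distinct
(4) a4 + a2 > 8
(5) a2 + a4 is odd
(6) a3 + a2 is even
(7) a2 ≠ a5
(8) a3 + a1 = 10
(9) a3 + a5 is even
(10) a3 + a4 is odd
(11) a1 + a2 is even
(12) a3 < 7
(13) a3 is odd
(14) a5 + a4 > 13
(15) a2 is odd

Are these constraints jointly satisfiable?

The assignment a1 = 7, a2 = 1, a3 = 3, a4 = 8, a5 = 7 works:
  constraint 2 holds since a2 + a5 = 8.
  constraint 4 holds since a4 + a2 = 9.
The rest check out directly.

Satisfiable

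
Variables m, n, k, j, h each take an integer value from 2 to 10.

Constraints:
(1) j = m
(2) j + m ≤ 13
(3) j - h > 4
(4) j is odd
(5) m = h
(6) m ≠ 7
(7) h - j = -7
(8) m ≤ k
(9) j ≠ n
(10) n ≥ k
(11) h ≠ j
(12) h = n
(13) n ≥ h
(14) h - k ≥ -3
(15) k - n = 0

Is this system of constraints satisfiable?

Unsatisfiable

From constraints 1, 5, and 12, j = m = h = n, so j = n. But constraint 9 says j ≠ n. Contradiction.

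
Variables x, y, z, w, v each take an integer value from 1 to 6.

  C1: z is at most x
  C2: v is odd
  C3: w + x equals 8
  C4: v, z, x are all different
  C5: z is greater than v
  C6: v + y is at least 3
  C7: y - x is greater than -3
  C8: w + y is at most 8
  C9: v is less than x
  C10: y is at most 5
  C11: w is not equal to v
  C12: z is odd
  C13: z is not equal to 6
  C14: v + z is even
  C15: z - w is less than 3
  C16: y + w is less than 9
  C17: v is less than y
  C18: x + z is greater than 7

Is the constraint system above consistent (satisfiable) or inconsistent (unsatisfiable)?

Satisfiable

Setting (x, y, z, w, v) = (5, 5, 3, 3, 1) satisfies everything: constraint 3: w + x = 8; constraint 6: v + y = 6; constraint 7: y - x = 0, and the others follow.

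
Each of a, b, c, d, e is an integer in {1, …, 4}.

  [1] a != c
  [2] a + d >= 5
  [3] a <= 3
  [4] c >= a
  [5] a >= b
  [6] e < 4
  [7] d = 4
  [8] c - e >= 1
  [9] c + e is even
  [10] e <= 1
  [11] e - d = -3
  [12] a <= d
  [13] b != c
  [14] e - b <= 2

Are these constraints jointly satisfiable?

One satisfying assignment is a = 2, b = 2, c = 3, d = 4, e = 1.
For the less obvious constraints — constraint 2: a + d = 6; constraint 8: c - e = 2 — and the others hold by inspection.

Satisfiable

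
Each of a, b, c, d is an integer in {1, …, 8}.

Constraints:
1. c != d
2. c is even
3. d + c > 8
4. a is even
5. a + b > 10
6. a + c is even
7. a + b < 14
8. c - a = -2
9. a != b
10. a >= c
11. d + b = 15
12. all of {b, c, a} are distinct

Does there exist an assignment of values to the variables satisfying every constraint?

Satisfiable

Setting (a, b, c, d) = (4, 7, 2, 8) satisfies everything: constraint 3: d + c = 10; constraint 5: a + b = 11, and the others follow.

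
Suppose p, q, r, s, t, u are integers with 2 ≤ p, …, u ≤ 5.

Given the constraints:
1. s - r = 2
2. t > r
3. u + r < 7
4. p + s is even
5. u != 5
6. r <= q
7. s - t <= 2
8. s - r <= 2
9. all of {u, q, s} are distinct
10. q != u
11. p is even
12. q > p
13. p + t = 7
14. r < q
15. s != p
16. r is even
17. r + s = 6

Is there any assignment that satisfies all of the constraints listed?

Take p = 2, q = 5, r = 2, s = 4, t = 5, u = 2. Then constraint 1: s - r = 2; constraint 3: u + r = 4, and every other listed constraint is also met.

Satisfiable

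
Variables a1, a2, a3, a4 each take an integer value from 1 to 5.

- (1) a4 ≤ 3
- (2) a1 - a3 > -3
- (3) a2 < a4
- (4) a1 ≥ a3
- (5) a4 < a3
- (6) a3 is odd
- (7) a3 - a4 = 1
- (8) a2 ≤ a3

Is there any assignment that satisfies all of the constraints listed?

Satisfiable

Setting (a1, a2, a3, a4) = (3, 1, 3, 2) satisfies everything: constraint 2: a1 - a3 = 0; constraint 7: a3 - a4 = 1, and the others follow.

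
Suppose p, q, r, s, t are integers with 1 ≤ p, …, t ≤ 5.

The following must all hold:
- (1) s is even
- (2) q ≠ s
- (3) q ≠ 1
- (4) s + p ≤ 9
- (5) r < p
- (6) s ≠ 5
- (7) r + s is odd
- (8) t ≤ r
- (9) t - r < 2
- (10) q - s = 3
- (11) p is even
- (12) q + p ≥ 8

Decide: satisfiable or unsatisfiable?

Satisfiable

The assignment p = 4, q = 5, r = 3, s = 2, t = 3 works:
  constraint 4 holds since s + p = 6.
  constraint 9 holds since t - r = 0.
The rest check out directly.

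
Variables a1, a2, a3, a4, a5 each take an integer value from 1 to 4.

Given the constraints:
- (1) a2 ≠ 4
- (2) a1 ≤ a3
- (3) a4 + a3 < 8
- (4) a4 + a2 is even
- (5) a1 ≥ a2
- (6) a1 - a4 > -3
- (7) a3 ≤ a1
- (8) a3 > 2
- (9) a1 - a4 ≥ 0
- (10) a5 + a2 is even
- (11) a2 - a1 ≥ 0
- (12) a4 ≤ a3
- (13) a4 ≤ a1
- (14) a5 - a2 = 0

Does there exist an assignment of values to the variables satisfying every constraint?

Satisfiable

The assignment a1 = 3, a2 = 3, a3 = 3, a4 = 3, a5 = 3 works:
  constraint 3 holds since a4 + a3 = 6.
  constraint 6 holds since a1 - a4 = 0.
  constraint 9 holds since a1 - a4 = 0.
The rest check out directly.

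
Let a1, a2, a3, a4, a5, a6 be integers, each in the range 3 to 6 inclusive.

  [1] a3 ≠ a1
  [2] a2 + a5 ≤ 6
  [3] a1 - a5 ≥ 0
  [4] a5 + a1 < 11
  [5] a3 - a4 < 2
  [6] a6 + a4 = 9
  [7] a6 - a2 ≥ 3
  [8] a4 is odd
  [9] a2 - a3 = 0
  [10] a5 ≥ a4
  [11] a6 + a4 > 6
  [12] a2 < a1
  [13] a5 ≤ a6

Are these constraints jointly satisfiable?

Satisfiable

Take a1 = 6, a2 = 3, a3 = 3, a4 = 3, a5 = 3, a6 = 6. Then constraint 2: a2 + a5 = 6; constraint 3: a1 - a5 = 3, and every other listed constraint is also met.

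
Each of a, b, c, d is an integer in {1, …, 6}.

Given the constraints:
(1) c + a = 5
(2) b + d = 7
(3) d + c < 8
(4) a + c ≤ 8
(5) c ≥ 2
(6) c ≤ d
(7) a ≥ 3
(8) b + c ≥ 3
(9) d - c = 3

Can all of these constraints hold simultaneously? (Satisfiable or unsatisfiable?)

Satisfiable

Try a = 3, b = 2, c = 2, d = 5.
Check constraint 1: c + a = 5; constraint 2: b + d = 7; constraint 3: d + c = 7. The remaining constraints are straightforward to verify.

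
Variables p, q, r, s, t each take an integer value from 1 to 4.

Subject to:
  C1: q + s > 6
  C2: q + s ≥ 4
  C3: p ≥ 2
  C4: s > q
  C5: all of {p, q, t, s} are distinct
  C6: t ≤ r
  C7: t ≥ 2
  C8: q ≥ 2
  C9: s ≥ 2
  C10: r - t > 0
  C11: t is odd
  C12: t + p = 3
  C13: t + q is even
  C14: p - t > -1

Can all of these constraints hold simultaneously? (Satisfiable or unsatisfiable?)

Constraints 3, 7, 8, and 9 confine each of p, q, t, s to the 3 values {2, …, 4} (the domain already gives each ≤ 4).
Constraint 5 requires all 4 of them to be distinct, but only 3 values are available — impossible by the pigeonhole principle.

Unsatisfiable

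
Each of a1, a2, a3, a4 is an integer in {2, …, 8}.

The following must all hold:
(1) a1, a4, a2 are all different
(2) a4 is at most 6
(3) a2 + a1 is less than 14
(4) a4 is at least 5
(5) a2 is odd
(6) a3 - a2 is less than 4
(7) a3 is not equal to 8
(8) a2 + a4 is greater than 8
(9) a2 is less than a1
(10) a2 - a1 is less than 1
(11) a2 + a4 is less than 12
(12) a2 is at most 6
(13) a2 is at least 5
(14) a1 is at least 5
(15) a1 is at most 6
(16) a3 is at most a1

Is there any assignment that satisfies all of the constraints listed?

Constraints 2, 4, 12, 13, 14, and 15 confine each of a1, a4, a2 to the 2 values {5, 6}.
Constraint 1 requires all 3 of them to be distinct, but only 2 values are available — impossible by the pigeonhole principle.

Unsatisfiable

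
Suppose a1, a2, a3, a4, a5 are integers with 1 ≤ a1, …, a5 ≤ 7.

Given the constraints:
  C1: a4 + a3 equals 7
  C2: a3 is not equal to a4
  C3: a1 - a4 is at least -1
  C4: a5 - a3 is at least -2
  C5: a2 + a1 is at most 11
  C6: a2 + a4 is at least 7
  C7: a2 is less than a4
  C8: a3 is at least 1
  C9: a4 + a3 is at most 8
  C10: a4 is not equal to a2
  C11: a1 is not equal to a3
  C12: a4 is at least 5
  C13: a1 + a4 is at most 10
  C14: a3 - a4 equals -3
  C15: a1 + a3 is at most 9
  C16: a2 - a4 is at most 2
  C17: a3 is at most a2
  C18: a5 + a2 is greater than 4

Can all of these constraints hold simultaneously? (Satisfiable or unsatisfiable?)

The assignment a1 = 4, a2 = 4, a3 = 2, a4 = 5, a5 = 2 works:
  constraint 1 holds since a4 + a3 = 7.
  constraint 3 holds since a1 - a4 = -1.
  constraint 4 holds since a5 - a3 = 0.
The rest check out directly.

Satisfiable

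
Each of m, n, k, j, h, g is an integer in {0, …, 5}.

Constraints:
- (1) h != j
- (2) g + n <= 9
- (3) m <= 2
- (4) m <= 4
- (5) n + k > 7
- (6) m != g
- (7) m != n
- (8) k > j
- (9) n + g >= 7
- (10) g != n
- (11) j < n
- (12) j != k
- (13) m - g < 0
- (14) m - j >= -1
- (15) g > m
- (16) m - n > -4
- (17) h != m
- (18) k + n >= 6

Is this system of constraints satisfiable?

One satisfying assignment is m = 2, n = 5, k = 4, j = 2, h = 0, g = 4.
For the less obvious constraints — constraint 2: g + n = 9; constraint 5: n + k = 9; constraint 9: n + g = 9 — and the others hold by inspection.

Satisfiable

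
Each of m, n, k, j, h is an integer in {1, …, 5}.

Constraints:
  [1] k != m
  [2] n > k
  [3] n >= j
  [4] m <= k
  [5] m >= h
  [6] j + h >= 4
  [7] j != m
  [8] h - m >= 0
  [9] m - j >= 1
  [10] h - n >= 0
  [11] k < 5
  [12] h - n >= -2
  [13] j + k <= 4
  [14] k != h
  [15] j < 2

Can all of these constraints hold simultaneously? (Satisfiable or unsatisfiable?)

Constraints 2, 4, 5, and 10 give n ≤ h, h ≤ m, m ≤ k, k < n. Chaining: n ≤ h ≤ m ≤ k < n, which forces n < n — impossible.

Unsatisfiable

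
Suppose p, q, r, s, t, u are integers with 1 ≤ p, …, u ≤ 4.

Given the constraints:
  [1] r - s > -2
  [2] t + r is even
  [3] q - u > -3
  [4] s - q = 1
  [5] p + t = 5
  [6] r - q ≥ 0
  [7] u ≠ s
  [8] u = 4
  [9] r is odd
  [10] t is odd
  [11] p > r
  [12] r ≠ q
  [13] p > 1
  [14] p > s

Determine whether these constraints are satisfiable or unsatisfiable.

Satisfiable

One satisfying assignment is p = 4, q = 2, r = 3, s = 3, t = 1, u = 4.
For the less obvious constraints — constraint 1: r - s = 0; constraint 3: q - u = -2 — and the others hold by inspection.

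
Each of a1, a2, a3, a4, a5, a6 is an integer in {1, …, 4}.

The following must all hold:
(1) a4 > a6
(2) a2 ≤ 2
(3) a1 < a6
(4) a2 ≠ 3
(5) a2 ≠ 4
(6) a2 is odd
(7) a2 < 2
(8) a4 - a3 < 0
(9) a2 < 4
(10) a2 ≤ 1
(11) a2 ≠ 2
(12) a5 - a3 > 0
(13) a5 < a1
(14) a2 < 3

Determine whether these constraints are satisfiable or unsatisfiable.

Unsatisfiable

Constraints 1, 3, 8, 12, and 13 give a6 < a4, a4 < a3, a3 < a5, a5 < a1, a1 < a6. Chaining: a6 < a4 < a3 < a5 < a1 < a6, which forces a6 < a6 — impossible.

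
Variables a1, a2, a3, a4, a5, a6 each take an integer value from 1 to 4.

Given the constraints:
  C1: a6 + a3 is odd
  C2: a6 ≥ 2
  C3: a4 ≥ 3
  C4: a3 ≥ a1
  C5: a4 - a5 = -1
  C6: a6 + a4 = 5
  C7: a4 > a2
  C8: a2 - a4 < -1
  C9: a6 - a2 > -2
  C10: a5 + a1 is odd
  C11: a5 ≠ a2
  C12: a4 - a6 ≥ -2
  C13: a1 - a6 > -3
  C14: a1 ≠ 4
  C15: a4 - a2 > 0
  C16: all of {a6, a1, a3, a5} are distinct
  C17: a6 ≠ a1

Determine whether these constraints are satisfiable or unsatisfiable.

Setting (a1, a2, a3, a4, a5, a6) = (1, 1, 3, 3, 4, 2) satisfies everything: constraint 5: a4 - a5 = -1; constraint 6: a6 + a4 = 5; constraint 8: a2 - a4 = -2, and the others follow.

Satisfiable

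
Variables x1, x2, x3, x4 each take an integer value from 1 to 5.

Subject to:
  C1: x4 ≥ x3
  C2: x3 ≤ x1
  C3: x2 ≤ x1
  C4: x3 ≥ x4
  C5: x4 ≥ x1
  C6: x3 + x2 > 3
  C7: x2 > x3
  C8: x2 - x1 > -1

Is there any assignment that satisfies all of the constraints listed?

Unsatisfiable

Constraints 3, 4, 5, and 7 give x1 ≤ x4, x4 ≤ x3, x3 < x2, x2 ≤ x1. Chaining: x1 ≤ x4 ≤ x3 < x2 ≤ x1, which forces x1 < x1 — impossible.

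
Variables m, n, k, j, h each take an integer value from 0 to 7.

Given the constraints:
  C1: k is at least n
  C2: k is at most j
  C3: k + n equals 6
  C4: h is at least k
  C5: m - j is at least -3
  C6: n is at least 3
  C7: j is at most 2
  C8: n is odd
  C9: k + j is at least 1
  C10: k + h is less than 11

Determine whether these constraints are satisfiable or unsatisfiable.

From constraints 1 and 6: k ≥ n and n ≥ 3, so k ≥ 3. From constraints 2 and 7: k ≤ j and j ≤ 2, so k ≤ 2. But 2 < 3, so no value of k works.

Unsatisfiable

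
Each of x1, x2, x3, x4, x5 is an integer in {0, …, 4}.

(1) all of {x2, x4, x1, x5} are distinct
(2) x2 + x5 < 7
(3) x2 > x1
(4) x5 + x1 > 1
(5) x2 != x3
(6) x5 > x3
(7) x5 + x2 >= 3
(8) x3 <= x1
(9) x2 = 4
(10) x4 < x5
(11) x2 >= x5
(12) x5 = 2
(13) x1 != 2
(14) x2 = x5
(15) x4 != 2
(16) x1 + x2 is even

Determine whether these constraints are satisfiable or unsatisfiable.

Unsatisfiable

Constraint 9 fixes x2 = 4 and constraint 12 fixes x5 = 2, but constraint 14 requires x2 = x5. Since 4 ≠ 2, contradiction.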